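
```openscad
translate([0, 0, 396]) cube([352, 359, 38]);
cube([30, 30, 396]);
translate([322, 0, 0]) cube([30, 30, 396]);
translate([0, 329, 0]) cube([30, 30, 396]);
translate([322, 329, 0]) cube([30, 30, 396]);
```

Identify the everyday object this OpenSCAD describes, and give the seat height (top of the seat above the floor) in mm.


A stool. The seat height is 434 mm.

A 352×359×38 slab at z = 396 on four corner posts — a stool. The seat top is 396 + 38 = 434 mm.


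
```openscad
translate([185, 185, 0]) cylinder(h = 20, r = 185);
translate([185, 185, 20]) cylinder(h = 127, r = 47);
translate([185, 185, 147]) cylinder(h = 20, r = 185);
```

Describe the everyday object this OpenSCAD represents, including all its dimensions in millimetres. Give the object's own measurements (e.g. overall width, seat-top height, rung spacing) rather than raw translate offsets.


A spool: two coaxial disc flanges of radius 185 mm and thickness 20 mm, joined by a core cylinder of radius 47 mm and height 127 mm. The lower flange rests on z = 0 and the three cylinders share a vertical axis.


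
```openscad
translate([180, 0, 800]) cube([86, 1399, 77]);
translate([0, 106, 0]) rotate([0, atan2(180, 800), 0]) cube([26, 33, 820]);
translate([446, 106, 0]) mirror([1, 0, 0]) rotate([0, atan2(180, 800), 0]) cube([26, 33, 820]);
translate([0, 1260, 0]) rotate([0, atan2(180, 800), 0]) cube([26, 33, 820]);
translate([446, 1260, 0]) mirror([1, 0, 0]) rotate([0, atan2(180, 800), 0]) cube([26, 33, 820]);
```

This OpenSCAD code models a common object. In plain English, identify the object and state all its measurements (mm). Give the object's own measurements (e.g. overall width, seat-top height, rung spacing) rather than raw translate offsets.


A sawhorse. A 86×1399×77 mm beam (x, y, z) sits on two A-frame leg pairs. Each pair is two raked legs of 26×33 mm section (33 mm along y) splaying symmetrically in x. Each leg rises 800 mm vertically over 180 mm of horizontal reach and is 820 mm long along its own axis. Every leg's outer bottom edge rests on the floor and its outer top edge meets a bottom edge of the beam — the left legs (tilting toward +x) meet the beam's −x bottom edge, the right legs (their mirror images, tilting toward −x) meet its +x bottom edge — so the leg tops tuck under the beam, the beam's underside is 800 mm above the floor, and the feet are 446 mm apart outside-to-outside with the beam centred between them. The two leg pairs are set in 106 mm from either end of the beam.


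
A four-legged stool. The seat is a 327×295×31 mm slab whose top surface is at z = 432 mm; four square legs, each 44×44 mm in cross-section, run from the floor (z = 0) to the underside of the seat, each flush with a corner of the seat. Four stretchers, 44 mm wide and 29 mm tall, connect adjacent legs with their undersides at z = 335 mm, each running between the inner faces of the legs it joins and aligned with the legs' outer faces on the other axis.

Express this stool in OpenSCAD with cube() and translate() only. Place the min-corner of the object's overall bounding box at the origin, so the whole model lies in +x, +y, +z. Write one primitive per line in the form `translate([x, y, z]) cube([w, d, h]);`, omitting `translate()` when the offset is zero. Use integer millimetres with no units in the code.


translate([0, 0, 401]) cube([327, 295, 31]);
cube([44, 44, 401]);
translate([283, 0, 0]) cube([44, 44, 401]);
translate([0, 251, 0]) cube([44, 44, 401]);
translate([283, 251, 0]) cube([44, 44, 401]);
translate([44, 0, 335]) cube([239, 44, 29]);
translate([44, 251, 335]) cube([239, 44, 29]);
translate([0, 44, 335]) cube([44, 207, 29]);
translate([283, 44, 335]) cube([44, 207, 29]);


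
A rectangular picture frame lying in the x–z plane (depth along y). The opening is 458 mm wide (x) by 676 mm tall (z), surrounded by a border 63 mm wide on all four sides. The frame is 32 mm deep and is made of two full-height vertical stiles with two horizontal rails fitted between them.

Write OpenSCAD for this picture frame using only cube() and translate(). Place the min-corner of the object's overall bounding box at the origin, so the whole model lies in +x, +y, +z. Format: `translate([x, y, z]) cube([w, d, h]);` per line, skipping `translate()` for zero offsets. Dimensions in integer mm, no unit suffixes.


cube([63, 32, 802]);
translate([521, 0, 0]) cube([63, 32, 802]);
translate([63, 0, 0]) cube([458, 32, 63]);
translate([63, 0, 739]) cube([458, 32, 63]);


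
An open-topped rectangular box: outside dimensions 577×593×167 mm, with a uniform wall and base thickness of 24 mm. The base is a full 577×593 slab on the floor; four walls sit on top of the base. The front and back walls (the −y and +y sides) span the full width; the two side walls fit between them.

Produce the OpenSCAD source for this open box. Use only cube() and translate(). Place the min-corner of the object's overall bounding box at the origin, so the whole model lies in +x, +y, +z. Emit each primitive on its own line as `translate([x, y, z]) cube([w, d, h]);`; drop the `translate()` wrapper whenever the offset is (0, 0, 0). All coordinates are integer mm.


cube([577, 593, 24]);
translate([0, 0, 24]) cube([577, 24, 143]);
translate([0, 569, 24]) cube([577, 24, 143]);
translate([0, 24, 24]) cube([24, 545, 143]);
translate([553, 24, 24]) cube([24, 545, 143]);


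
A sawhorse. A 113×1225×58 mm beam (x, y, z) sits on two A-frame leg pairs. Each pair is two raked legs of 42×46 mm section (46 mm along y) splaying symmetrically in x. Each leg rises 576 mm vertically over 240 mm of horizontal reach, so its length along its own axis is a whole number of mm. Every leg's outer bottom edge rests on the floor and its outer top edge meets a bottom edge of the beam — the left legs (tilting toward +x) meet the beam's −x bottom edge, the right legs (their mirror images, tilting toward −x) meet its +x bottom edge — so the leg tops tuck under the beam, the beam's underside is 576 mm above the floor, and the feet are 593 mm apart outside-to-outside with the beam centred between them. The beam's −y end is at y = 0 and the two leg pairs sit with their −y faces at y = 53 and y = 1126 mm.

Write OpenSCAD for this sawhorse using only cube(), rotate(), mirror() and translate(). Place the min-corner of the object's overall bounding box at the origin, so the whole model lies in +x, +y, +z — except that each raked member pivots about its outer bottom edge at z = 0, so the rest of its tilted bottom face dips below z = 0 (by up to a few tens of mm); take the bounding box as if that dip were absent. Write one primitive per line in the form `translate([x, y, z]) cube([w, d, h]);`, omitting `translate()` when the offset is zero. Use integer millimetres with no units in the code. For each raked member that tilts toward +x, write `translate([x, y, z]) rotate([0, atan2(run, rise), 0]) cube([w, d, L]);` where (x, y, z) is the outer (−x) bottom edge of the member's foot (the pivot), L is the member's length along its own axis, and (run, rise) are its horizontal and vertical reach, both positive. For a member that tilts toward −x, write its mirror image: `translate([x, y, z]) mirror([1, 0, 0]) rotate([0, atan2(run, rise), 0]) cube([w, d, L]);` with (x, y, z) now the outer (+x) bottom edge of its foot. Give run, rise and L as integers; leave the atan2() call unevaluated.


translate([240, 0, 576]) cube([113, 1225, 58]);
translate([0, 53, 0]) rotate([0, atan2(240, 576), 0]) cube([42, 46, 624]);
translate([593, 53, 0]) mirror([1, 0, 0]) rotate([0, atan2(240, 576), 0]) cube([42, 46, 624]);
translate([0, 1126, 0]) rotate([0, atan2(240, 576), 0]) cube([42, 46, 624]);
translate([593, 1126, 0]) mirror([1, 0, 0]) rotate([0, atan2(240, 576), 0]) cube([42, 46, 624]);


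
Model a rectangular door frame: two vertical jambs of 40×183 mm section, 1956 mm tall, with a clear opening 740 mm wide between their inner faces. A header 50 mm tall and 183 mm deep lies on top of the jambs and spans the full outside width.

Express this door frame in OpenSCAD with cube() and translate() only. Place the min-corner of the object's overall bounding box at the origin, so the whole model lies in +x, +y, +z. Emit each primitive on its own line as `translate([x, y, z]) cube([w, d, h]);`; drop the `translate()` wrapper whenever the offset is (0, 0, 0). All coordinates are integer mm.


cube([40, 183, 1956]);
translate([780, 0, 0]) cube([40, 183, 1956]);
translate([0, 0, 1956]) cube([820, 183, 50]);


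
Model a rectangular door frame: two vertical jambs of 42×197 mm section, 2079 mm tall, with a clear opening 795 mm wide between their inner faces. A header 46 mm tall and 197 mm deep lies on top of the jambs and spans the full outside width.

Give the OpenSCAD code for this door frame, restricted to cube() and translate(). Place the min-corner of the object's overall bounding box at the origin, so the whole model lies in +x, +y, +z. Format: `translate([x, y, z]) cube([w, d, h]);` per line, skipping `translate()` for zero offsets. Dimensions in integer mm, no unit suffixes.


cube([42, 197, 2079]);
translate([837, 0, 0]) cube([42, 197, 2079]);
translate([0, 0, 2079]) cube([879, 197, 46]);


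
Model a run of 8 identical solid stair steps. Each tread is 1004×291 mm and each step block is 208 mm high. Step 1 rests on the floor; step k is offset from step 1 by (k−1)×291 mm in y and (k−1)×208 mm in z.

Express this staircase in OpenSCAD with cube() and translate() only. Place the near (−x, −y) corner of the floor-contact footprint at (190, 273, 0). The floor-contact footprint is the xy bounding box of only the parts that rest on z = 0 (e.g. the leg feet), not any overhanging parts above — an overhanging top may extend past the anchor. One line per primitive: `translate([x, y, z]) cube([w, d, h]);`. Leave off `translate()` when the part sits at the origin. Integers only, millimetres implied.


translate([190, 273, 0]) cube([1004, 291, 208]);
translate([190, 564, 208]) cube([1004, 291, 208]);
translate([190, 855, 416]) cube([1004, 291, 208]);
translate([190, 1146, 624]) cube([1004, 291, 208]);
translate([190, 1437, 832]) cube([1004, 291, 208]);
translate([190, 1728, 1040]) cube([1004, 291, 208]);
translate([190, 2019, 1248]) cube([1004, 291, 208]);
translate([190, 2310, 1456]) cube([1004, 291, 208]);


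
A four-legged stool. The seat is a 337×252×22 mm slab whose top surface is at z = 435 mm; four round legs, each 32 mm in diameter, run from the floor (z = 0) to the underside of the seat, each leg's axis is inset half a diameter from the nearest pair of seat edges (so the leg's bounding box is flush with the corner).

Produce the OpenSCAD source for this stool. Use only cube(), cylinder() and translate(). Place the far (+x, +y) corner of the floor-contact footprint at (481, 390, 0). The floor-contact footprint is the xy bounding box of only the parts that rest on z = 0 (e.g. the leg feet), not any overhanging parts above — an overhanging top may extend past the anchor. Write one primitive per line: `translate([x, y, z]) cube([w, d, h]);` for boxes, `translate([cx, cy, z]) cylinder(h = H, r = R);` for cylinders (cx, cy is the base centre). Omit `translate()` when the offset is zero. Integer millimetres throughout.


translate([144, 138, 413]) cube([337, 252, 22]);
translate([160, 154, 0]) cylinder(h = 413, r = 16);
translate([465, 154, 0]) cylinder(h = 413, r = 16);
translate([160, 374, 0]) cylinder(h = 413, r = 16);
translate([465, 374, 0]) cylinder(h = 413, r = 16);


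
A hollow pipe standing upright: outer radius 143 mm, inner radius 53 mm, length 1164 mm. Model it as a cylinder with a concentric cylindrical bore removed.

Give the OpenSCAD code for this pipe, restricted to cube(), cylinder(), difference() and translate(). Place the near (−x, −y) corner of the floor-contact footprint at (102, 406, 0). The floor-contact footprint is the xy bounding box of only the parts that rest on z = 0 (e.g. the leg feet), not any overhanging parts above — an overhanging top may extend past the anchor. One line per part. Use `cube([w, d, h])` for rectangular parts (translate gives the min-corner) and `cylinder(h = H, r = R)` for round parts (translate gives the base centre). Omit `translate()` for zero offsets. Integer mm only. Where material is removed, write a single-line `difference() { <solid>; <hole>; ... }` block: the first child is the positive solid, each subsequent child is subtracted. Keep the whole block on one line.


difference() { translate([245, 549, 0]) cylinder(h = 1164, r = 143); translate([245, 549, 0]) cylinder(h = 1164, r = 53); }


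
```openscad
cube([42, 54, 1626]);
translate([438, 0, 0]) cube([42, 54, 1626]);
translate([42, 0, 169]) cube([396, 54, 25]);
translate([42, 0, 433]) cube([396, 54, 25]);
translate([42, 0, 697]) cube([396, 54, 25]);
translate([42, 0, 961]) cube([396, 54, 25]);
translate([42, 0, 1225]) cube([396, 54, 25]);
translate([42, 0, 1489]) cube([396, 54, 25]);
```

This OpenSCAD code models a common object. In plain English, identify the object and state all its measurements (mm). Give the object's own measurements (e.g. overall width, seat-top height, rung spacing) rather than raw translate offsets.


A straight ladder. Two 42×54 mm vertical rails, 1626 mm tall, stand 480 mm apart (outside-to-outside) with their front faces coplanar on the −y side. 6 rungs, each 54 mm deep and 25 mm tall, span between the inner faces of the rails, front faces flush with the rails. The lowest rung's underside is at z = 169 mm and rungs are spaced 264 mm apart (underside to underside).


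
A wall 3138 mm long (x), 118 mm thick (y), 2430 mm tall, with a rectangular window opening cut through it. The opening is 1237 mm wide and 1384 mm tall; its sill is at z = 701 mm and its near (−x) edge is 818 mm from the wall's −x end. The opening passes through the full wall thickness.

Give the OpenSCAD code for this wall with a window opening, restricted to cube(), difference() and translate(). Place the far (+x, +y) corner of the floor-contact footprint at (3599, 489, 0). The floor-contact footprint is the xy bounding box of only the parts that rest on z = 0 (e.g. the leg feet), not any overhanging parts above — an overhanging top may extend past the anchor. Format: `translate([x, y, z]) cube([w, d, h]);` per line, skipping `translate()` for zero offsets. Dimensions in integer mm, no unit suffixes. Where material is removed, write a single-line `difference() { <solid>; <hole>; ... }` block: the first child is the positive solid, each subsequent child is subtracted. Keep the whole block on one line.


difference() { translate([461, 371, 0]) cube([3138, 118, 2430]); translate([1279, 371, 701]) cube([1237, 118, 1384]); }


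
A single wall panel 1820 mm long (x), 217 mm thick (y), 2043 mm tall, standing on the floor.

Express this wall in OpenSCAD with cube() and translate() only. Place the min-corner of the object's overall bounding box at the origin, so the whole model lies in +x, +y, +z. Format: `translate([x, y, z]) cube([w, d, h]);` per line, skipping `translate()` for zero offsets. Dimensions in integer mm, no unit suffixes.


cube([1820, 217, 2043]);


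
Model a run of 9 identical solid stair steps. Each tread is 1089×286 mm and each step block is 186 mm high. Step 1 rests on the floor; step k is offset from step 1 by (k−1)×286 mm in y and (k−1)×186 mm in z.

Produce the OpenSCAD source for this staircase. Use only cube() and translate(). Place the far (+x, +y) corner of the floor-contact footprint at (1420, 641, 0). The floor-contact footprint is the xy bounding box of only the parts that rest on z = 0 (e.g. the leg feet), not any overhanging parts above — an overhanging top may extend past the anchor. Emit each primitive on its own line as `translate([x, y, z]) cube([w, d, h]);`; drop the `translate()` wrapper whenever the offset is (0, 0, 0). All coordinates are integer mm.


translate([331, 355, 0]) cube([1089, 286, 186]);
translate([331, 641, 186]) cube([1089, 286, 186]);
translate([331, 927, 372]) cube([1089, 286, 186]);
translate([331, 1213, 558]) cube([1089, 286, 186]);
translate([331, 1499, 744]) cube([1089, 286, 186]);
translate([331, 1785, 930]) cube([1089, 286, 186]);
translate([331, 2071, 1116]) cube([1089, 286, 186]);
translate([331, 2357, 1302]) cube([1089, 286, 186]);
translate([331, 2643, 1488]) cube([1089, 286, 186]);


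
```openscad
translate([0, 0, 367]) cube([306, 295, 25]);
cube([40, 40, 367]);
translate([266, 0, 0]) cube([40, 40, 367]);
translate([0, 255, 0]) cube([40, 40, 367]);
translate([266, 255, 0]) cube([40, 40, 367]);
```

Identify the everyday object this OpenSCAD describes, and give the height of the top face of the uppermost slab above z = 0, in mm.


A stool. The seat height is 392 mm.

A 306×295×25 slab at z = 367 on four corner posts — a stool. The seat top is 367 + 25 = 392 mm.


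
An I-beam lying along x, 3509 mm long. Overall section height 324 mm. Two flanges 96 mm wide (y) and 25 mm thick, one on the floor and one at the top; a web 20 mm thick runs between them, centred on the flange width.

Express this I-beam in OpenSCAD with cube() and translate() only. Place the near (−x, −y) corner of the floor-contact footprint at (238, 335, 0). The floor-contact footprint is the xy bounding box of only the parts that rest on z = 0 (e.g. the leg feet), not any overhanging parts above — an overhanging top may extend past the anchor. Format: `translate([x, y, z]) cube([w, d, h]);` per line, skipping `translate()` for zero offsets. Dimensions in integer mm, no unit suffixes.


translate([238, 335, 0]) cube([3509, 96, 25]);
translate([238, 373, 25]) cube([3509, 20, 274]);
translate([238, 335, 299]) cube([3509, 96, 25]);


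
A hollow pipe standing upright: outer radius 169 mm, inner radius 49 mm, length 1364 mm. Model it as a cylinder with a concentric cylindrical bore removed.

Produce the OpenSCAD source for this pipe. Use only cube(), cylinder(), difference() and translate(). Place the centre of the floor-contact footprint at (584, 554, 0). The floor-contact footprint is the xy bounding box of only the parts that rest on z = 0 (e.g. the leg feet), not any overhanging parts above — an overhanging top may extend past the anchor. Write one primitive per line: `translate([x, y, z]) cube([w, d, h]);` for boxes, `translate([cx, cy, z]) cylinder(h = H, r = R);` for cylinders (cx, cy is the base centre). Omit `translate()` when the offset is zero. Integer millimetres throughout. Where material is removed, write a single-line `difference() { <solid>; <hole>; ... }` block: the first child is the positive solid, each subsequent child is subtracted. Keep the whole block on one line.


difference() { translate([584, 554, 0]) cylinder(h = 1364, r = 169); translate([584, 554, 0]) cylinder(h = 1364, r = 49); }


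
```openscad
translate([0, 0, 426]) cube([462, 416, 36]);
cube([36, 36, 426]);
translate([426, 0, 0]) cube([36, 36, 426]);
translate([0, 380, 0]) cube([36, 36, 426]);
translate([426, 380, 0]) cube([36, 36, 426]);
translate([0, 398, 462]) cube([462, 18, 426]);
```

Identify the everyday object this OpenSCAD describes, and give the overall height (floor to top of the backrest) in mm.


A chair. The overall height is 888 mm.

A slab on four corner posts with a tall panel at the back — a chair. The seat slab sits at z = 426 with thickness 36, and the 426 mm backrest starts at the seat top, so the overall height is 426 + 36 + 426 = 888 mm.


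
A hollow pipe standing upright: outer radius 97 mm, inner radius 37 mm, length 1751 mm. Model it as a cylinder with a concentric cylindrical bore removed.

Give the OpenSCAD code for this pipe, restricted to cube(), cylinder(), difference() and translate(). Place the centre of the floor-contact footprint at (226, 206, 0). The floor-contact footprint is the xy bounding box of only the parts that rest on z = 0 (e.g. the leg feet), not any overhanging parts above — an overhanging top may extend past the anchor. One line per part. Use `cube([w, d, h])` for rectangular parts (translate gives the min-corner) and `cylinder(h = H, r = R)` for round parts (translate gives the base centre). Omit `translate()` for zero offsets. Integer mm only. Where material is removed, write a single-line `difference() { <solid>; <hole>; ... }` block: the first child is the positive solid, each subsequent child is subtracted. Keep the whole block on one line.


difference() { translate([226, 206, 0]) cylinder(h = 1751, r = 97); translate([226, 206, 0]) cylinder(h = 1751, r = 37); }


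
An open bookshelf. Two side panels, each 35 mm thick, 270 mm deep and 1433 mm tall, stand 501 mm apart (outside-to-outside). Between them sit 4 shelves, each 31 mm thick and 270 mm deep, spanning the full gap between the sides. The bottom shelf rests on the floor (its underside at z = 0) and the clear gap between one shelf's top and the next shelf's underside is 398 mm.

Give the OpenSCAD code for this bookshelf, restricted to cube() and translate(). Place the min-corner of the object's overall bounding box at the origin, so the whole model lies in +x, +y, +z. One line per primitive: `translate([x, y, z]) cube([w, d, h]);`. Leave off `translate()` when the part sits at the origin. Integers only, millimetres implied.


cube([35, 270, 1433]);
translate([466, 0, 0]) cube([35, 270, 1433]);
translate([35, 0, 0]) cube([431, 270, 31]);
translate([35, 0, 429]) cube([431, 270, 31]);
translate([35, 0, 858]) cube([431, 270, 31]);
translate([35, 0, 1287]) cube([431, 270, 31]);


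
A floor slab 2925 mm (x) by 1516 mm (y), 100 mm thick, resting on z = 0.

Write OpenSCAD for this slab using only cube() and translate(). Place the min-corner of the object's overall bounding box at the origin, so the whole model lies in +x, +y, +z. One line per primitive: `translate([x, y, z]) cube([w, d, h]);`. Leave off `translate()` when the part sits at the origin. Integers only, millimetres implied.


cube([2925, 1516, 100]);


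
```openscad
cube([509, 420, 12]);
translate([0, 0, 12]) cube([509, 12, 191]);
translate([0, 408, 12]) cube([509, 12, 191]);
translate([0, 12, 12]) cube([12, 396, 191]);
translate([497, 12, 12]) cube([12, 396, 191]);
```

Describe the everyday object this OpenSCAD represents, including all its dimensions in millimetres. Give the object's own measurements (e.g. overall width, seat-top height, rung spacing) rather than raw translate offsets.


An open-topped rectangular box: outside dimensions 509×420×203 mm, with a uniform wall and base thickness of 12 mm. The base is a full 509×420 slab on the floor; four walls sit on top of the base. The front and back walls (the −y and +y sides) span the full width; the two side walls fit between them.


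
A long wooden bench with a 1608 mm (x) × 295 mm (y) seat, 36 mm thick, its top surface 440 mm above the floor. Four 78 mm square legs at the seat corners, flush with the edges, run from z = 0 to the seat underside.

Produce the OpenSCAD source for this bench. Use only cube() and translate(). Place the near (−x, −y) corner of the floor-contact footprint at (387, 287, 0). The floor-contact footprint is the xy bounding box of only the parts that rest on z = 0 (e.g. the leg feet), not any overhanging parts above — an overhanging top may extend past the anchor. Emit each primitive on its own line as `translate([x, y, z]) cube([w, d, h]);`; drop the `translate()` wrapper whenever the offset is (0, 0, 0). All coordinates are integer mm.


translate([387, 287, 404]) cube([1608, 295, 36]);
translate([387, 287, 0]) cube([78, 78, 404]);
translate([387, 504, 0]) cube([78, 78, 404]);
translate([1917, 287, 0]) cube([78, 78, 404]);
translate([1917, 504, 0]) cube([78, 78, 404]);


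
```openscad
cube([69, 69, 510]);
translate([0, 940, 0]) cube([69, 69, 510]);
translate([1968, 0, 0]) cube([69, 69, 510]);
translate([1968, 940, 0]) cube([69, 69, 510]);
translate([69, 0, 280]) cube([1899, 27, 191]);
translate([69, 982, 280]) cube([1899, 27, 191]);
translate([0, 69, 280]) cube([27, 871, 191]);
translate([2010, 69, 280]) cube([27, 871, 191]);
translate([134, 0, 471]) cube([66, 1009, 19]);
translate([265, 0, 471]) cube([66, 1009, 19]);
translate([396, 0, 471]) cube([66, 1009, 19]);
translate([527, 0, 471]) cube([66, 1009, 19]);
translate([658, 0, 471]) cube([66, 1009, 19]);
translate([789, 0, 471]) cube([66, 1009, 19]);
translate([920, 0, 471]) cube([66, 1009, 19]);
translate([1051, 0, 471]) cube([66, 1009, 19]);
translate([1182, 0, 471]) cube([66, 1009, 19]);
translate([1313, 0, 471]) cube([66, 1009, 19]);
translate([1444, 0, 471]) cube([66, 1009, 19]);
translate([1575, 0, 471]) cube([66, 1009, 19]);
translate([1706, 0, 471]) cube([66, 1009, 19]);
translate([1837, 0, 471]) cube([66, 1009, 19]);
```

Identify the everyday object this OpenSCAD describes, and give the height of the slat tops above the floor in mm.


A bed frame. The slat-top height is 490 mm.

Four posts, four rails, and a row of slats — a bed frame. Slats sit on the rails at z = 280 + 191 = 471; with slat thickness 19, the top is 490 mm.


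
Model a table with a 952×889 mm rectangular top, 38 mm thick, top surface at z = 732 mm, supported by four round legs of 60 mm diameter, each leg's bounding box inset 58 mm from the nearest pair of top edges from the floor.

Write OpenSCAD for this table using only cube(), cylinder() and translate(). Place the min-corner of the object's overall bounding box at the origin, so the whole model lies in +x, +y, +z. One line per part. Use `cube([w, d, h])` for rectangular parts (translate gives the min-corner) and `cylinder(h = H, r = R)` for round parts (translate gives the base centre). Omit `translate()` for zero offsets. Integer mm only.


translate([0, 0, 694]) cube([952, 889, 38]);
translate([88, 88, 0]) cylinder(h = 694, r = 30);
translate([864, 88, 0]) cylinder(h = 694, r = 30);
translate([88, 801, 0]) cylinder(h = 694, r = 30);
translate([864, 801, 0]) cylinder(h = 694, r = 30);


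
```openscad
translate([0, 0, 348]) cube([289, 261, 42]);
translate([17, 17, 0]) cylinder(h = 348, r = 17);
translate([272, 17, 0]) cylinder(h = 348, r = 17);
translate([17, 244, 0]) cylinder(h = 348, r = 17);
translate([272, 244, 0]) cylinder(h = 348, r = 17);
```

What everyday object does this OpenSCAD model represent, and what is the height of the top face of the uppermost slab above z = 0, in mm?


A stool. The seat height is 390 mm.

A 289×261×42 slab at z = 348 on four corner cylinders — a stool. The seat top is 348 + 42 = 390 mm.


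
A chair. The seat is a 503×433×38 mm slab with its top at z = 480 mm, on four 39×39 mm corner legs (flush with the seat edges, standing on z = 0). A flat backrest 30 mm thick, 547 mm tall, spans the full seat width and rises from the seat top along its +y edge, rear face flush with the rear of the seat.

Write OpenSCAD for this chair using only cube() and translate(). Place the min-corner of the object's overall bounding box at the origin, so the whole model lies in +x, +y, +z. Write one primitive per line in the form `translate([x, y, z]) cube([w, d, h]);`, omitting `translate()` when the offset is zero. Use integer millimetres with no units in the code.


translate([0, 0, 442]) cube([503, 433, 38]);
cube([39, 39, 442]);
translate([464, 0, 0]) cube([39, 39, 442]);
translate([0, 394, 0]) cube([39, 39, 442]);
translate([464, 394, 0]) cube([39, 39, 442]);
translate([0, 403, 480]) cube([503, 30, 547]);


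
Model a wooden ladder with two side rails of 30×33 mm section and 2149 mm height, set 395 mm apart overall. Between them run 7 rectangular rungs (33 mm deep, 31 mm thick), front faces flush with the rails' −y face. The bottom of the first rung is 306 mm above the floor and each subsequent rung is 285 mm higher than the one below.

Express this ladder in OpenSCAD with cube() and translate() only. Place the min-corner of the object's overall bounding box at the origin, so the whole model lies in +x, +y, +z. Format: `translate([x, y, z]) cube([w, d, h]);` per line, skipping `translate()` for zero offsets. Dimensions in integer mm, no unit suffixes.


cube([30, 33, 2149]);
translate([365, 0, 0]) cube([30, 33, 2149]);
translate([30, 0, 306]) cube([335, 33, 31]);
translate([30, 0, 591]) cube([335, 33, 31]);
translate([30, 0, 876]) cube([335, 33, 31]);
translate([30, 0, 1161]) cube([335, 33, 31]);
translate([30, 0, 1446]) cube([335, 33, 31]);
translate([30, 0, 1731]) cube([335, 33, 31]);
translate([30, 0, 2016]) cube([335, 33, 31]);


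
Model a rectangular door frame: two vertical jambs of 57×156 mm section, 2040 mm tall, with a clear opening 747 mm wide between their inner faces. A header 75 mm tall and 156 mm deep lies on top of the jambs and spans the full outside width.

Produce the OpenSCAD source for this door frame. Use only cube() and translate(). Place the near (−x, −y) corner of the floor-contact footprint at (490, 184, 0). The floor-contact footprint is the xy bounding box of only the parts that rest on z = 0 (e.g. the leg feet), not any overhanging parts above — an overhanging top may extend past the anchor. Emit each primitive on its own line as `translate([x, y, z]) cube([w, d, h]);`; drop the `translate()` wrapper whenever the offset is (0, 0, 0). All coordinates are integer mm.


translate([490, 184, 0]) cube([57, 156, 2040]);
translate([1294, 184, 0]) cube([57, 156, 2040]);
translate([490, 184, 2040]) cube([861, 156, 75]);


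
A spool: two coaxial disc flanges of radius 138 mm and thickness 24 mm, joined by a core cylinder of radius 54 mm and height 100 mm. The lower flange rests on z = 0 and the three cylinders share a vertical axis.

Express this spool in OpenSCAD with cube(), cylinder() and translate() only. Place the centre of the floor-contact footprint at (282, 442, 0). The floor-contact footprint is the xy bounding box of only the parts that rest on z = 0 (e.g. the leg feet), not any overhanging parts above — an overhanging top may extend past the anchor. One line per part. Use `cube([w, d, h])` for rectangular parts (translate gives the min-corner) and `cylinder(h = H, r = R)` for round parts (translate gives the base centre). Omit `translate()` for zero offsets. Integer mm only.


translate([282, 442, 0]) cylinder(h = 24, r = 138);
translate([282, 442, 24]) cylinder(h = 100, r = 54);
translate([282, 442, 124]) cylinder(h = 24, r = 138);


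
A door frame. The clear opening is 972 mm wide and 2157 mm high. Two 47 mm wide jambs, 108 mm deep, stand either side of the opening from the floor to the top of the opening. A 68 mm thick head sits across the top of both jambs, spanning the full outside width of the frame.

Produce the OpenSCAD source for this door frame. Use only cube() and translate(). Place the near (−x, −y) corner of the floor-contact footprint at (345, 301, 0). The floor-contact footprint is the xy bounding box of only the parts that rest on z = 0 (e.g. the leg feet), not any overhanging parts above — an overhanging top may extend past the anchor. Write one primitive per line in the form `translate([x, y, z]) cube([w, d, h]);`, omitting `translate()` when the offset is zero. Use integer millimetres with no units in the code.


translate([345, 301, 0]) cube([47, 108, 2157]);
translate([1364, 301, 0]) cube([47, 108, 2157]);
translate([345, 301, 2157]) cube([1066, 108, 68]);


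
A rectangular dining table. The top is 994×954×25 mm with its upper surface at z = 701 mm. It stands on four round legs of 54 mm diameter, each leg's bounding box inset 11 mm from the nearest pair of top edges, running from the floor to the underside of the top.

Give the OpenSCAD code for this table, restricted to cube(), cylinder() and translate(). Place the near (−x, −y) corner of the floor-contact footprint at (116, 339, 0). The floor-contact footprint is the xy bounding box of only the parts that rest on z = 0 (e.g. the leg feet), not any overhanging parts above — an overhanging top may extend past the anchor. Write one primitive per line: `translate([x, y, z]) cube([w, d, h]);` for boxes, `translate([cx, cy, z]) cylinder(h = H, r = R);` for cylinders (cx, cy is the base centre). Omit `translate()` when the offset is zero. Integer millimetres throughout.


translate([105, 328, 676]) cube([994, 954, 25]);
translate([143, 366, 0]) cylinder(h = 676, r = 27);
translate([1061, 366, 0]) cylinder(h = 676, r = 27);
translate([143, 1244, 0]) cylinder(h = 676, r = 27);
translate([1061, 1244, 0]) cylinder(h = 676, r = 27);


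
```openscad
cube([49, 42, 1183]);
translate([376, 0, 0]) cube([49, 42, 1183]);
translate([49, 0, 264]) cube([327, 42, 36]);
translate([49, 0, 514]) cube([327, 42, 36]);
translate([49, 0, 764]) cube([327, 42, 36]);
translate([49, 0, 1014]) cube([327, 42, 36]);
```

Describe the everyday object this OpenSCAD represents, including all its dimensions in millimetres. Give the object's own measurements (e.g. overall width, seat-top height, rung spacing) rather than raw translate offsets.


A straight ladder. Two 49×42 mm vertical rails, 1183 mm tall, stand 425 mm apart (outside-to-outside) with their front faces coplanar on the −y side. 4 rungs, each 42 mm deep and 36 mm tall, span between the inner faces of the rails, front faces flush with the rails. The lowest rung's underside is at z = 264 mm and rungs are spaced 250 mm apart (underside to underside).


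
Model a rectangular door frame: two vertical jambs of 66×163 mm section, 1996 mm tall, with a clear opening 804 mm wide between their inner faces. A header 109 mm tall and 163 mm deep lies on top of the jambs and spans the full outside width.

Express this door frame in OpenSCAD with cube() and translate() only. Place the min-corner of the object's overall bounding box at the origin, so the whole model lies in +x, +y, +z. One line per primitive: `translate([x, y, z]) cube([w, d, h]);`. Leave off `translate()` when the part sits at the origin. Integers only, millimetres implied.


cube([66, 163, 1996]);
translate([870, 0, 0]) cube([66, 163, 1996]);
translate([0, 0, 1996]) cube([936, 163, 109]);


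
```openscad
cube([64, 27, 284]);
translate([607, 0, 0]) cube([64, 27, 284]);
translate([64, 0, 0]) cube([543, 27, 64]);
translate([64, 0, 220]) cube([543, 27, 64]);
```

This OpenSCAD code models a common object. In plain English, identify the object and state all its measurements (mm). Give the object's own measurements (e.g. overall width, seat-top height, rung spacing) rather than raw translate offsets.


A rectangular picture frame lying in the x–z plane (depth along y). The opening is 543 mm wide (x) by 156 mm tall (z), surrounded by a border 64 mm wide on all four sides. The frame is 27 mm deep and is made of two full-height vertical stiles with two horizontal rails fitted between them.


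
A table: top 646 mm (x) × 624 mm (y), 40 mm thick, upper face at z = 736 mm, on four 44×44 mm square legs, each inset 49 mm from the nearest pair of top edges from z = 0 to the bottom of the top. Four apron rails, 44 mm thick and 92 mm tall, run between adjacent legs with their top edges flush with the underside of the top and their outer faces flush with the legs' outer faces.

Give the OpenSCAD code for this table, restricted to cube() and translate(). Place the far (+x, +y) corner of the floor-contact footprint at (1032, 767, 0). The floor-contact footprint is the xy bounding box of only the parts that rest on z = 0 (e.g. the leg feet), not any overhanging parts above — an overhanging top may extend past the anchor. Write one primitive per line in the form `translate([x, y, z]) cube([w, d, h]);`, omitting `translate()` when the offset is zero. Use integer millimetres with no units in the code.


translate([435, 192, 696]) cube([646, 624, 40]);
translate([484, 241, 0]) cube([44, 44, 696]);
translate([988, 241, 0]) cube([44, 44, 696]);
translate([484, 723, 0]) cube([44, 44, 696]);
translate([988, 723, 0]) cube([44, 44, 696]);
translate([528, 241, 604]) cube([460, 44, 92]);
translate([528, 723, 604]) cube([460, 44, 92]);
translate([484, 285, 604]) cube([44, 438, 92]);
translate([988, 285, 604]) cube([44, 438, 92]);


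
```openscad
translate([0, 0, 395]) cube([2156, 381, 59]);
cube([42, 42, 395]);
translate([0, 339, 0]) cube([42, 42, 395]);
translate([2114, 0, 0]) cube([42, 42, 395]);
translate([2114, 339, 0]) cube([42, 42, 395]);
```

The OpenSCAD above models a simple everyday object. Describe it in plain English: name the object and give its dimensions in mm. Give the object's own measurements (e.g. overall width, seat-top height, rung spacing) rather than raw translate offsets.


A bench: a 2156×381 mm seat slab, 59 mm thick, top at z = 454 mm, on four 42×42 mm square legs flush with the seat corners and standing on z = 0.


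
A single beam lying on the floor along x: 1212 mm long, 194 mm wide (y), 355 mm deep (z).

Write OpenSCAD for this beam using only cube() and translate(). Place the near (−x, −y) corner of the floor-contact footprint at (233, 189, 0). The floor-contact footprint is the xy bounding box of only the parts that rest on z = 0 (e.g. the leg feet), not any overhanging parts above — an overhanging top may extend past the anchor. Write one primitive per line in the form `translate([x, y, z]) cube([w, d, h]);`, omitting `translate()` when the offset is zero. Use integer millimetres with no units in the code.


translate([233, 189, 0]) cube([1212, 194, 355]);


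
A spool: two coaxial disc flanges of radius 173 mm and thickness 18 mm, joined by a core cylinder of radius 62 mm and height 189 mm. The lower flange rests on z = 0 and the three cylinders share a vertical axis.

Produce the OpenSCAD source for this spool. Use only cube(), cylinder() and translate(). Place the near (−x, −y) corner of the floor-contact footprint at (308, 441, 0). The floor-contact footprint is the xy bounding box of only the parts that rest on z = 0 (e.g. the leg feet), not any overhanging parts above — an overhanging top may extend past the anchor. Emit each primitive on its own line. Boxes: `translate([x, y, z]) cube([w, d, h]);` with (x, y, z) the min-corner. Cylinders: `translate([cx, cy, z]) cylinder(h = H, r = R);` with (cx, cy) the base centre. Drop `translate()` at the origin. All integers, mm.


translate([481, 614, 0]) cylinder(h = 18, r = 173);
translate([481, 614, 18]) cylinder(h = 189, r = 62);
translate([481, 614, 207]) cylinder(h = 18, r = 173);


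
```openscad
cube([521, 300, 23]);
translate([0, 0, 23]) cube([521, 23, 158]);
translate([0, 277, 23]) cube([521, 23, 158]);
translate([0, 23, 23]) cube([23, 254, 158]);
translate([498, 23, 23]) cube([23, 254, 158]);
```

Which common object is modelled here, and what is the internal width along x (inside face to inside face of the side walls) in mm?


An open box. The internal width is 475 mm.

A 521×300 base slab with four walls standing on it — an open box. The base is 521 mm wide and the walls are 23 mm thick, so the internal width is 521 − 2 × 23 = 475 mm.


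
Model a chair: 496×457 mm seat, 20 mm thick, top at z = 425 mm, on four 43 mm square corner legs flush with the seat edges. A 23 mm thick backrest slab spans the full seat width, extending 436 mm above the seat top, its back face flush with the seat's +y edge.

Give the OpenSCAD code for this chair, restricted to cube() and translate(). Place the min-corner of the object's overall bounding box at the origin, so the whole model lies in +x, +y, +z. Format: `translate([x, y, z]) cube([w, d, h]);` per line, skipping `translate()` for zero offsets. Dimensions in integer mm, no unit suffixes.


// leg_h = 425 - 20 = 405
translate([0, 0, 405]) cube([496, 457, 20]);
cube([43, 43, 405]);
translate([453, 0, 0]) cube([43, 43, 405]);
translate([0, 414, 0]) cube([43, 43, 405]);
translate([453, 414, 0]) cube([43, 43, 405]);
translate([0, 434, 425]) cube([496, 23, 436]);


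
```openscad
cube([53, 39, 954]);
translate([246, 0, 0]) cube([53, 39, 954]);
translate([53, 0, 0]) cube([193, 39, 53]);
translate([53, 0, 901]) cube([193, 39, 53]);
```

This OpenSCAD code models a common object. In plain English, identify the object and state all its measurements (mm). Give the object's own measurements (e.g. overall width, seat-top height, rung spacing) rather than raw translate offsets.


A rectangular picture frame lying in the x–z plane (depth along y). The opening is 193 mm wide (x) by 848 mm tall (z), surrounded by a border 53 mm wide on all four sides. The frame is 39 mm deep and is made of two full-height vertical stiles with two horizontal rails fitted between them.
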